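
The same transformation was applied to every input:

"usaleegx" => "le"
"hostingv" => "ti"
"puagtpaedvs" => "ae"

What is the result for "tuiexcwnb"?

In each case the input is transformed by: delete the last 3 characters, then keep only the last 2 characters.
"tuiexcwnb" → "tuiexc" → "xc".

xc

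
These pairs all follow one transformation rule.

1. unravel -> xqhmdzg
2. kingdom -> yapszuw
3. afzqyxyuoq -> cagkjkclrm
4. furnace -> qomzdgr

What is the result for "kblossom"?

The transformation: reverse the string, then shift every letter 12 places forward in the alphabet (wrapping around).
"kblossom" → "mossolbk" → "yaeeaxnw".

yaeeaxnw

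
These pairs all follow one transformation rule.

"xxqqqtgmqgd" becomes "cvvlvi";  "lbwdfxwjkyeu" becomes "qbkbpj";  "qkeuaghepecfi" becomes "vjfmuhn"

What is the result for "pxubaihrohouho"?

uzfmttm

In each case the input is transformed by: keep every other character starting from the first (positions 1st, 3rd, 5th, ...), then shift every letter 5 places forward in the alphabet (wrapping around).
For "pxubaihrohouho", step one produces "puahooh"; step two turns that into "uzfmttm".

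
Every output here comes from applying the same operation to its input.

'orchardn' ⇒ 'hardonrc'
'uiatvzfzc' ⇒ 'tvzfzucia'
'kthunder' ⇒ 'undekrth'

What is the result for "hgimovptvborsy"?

Looking at the pairs, the operation is to swap the first and last characters, then move the first 3 characters to the end (rotate left by 3).
Doing the same to "hgimovptvborsy": "movptvborshygi".

movptvborshygi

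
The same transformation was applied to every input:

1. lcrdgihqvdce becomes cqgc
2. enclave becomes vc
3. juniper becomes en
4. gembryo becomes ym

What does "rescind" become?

The transformation: reverse the string, then keep one character in every 3, starting at position 2 (positions 2nd, 5th, 8th, ...).
For "rescind", step one produces "dnicser"; step two turns that into "ns".

ns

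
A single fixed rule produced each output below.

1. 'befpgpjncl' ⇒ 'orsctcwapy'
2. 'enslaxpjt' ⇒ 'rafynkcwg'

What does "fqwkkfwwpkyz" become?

sdjxxsjjcxlm

The transformation: shift every letter 13 places forward in the alphabet (wrapping around) — i.e. ROT13.
Applying that to "fqwkkfwwpkyz" gives "sdjxxsjjcxlm".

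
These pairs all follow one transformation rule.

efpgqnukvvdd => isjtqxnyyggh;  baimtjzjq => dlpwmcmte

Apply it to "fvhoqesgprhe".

ykrthvjsukhi

The transformation: shift every letter 3 places forward in the alphabet (wrapping around), then move the first character to the end.
For "fvhoqesgprhe", step one produces "iykrthvjsukh"; step two turns that into "ykrthvjsukhi".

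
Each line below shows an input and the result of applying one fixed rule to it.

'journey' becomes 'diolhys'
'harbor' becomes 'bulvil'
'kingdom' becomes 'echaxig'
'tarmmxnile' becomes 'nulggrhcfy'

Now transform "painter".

Looking at the pairs, the operation is to shift every letter 6 places backward in the alphabet (wrapping around).
So "painter" becomes "juchnyl".

juchnyl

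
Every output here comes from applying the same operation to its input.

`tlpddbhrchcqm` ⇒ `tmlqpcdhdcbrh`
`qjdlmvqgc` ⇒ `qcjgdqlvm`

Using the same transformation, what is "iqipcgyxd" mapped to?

idqxiypgc

In each case the input is transformed by: take characters alternately from the front and the back (1st, last, 2nd, 2nd-last, ...).
So "iqipcgyxd" becomes "idqxiypgc".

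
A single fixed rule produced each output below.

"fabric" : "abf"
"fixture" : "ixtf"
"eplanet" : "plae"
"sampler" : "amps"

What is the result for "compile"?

In each case the input is transformed by: delete the last 3 characters, then move the first character to the end.
Starting from "compile": after the first operation, "comp"; after the second, "ompc".
(Check on "eplanet": → "epla" → "plae" ✓)

ompc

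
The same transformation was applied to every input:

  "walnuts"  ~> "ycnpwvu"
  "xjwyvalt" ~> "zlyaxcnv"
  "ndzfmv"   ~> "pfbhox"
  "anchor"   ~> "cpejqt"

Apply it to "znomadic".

bpqocfke

Each output is the input with this applied: shift every letter 2 places forward in the alphabet (wrapping around).
For "znomadic" the result is "bpqocfke".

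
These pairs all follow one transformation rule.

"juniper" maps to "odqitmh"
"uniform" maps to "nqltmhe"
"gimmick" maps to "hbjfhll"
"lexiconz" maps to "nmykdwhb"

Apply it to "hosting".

hmfgnrs

Looking at the pairs, the operation is to shift every letter 1 place backward in the alphabet (wrapping around), then move the last 3 characters to the front (rotate right by 3).
On "hosting": the first step gives "gnrshmf", and the second then gives "hmfgnrs".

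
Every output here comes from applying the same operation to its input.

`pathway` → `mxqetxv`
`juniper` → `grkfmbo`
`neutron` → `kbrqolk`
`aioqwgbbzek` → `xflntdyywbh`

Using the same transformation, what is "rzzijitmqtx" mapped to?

owwfgfqjnqu

Each output is the input with this applied: shift every letter 3 places backward in the alphabet (wrapping around).
Applying that to "rzzijitmqtx" gives "owwfgfqjnqu".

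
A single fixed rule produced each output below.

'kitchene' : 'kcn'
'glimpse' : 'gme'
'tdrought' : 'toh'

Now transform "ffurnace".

Rule — keep one character in every 3, starting at position 1 (positions 1st, 4th, 7th, ...).
"ffurnace" → "frc".

frc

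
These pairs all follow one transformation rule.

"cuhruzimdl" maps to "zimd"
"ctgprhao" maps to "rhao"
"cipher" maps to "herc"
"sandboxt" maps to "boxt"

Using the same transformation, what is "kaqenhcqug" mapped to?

hcqu

Each output is the input with this applied: swap the front and back halves of the string, then keep only the first 4 characters.
Working it through for "kaqenhcqug": intermediate "hcqugkaqen", final "hcqu".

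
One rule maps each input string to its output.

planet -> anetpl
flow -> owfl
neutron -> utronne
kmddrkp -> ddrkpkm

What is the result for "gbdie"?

Each output is the input with this applied: move the first 2 characters to the end (rotate left by 2).
Applying that to "gbdie" gives "diegb".

diegb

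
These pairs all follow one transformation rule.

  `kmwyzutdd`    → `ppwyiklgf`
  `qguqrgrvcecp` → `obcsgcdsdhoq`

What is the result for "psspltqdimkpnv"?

Each output is the input with this applied: move the last 2 characters to the front (rotate right by 2), then shift every letter 12 places forward in the alphabet (wrapping around).
On "psspltqdimkpnv" that produces "zhbeebxfcpuywb".

zhbeebxfcpuywb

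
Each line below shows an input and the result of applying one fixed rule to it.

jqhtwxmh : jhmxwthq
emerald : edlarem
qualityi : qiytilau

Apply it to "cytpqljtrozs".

The pattern: reverse the string, then move the last character to the front.
For "cytpqljtrozs", step one produces "szortjlqptyc"; step two turns that into "cszortjlqpty".

cszortjlqpty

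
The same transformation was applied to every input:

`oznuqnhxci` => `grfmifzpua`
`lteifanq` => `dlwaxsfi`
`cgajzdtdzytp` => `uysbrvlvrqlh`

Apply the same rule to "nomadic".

Rule — shift every letter 8 places backward in the alphabet (wrapping around).
So "nomadic" becomes "fgesvau".

fgesvau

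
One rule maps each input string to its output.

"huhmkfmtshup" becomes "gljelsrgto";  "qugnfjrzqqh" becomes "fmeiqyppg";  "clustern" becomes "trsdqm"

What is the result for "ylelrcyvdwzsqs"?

The transformation: delete the first 2 characters, then shift every letter 1 place backward in the alphabet (wrapping around).
Working it through for "ylelrcyvdwzsqs": intermediate "elrcyvdwzsqs", final "dkqbxucvyrpr".

dkqbxucvyrpr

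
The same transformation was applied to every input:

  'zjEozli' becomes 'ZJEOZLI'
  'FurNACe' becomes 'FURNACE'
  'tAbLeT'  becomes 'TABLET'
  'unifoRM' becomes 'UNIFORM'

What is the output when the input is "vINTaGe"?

VINTAGE

In each case the input is transformed by: convert every letter to uppercase.
For "vINTaGe" the result is "VINTAGE".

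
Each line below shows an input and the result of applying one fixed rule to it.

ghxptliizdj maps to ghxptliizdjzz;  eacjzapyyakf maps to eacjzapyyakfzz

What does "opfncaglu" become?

opfncagluzz

Looking at the pairs, the operation is to append "zz".
Doing the same to "opfncaglu": "opfncagluzz".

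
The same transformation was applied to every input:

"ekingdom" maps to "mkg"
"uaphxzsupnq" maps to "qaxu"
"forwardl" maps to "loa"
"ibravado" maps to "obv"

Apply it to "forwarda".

The pattern: keep one character in every 3, starting at position 2 (positions 2nd, 5th, 8th, ...), then move the last character to the front.
For "forwarda", step one produces "oaa"; step two turns that into "aoa".

aoa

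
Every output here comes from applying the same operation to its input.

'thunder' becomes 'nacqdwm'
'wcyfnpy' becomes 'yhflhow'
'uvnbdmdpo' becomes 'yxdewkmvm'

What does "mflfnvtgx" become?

pgvouowec

The transformation: shift every letter 9 places forward in the alphabet (wrapping around), then move the last 2 characters to the front (rotate right by 2).
Applying both steps to "mflfnvtgx": "vouowecpg", then "pgvouowec".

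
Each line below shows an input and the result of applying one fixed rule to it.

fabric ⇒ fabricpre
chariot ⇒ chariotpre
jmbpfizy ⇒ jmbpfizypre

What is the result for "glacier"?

glacierpre

Looking at the pairs, the operation is to append "pre".
Applying that to "glacier" gives "glacierpre".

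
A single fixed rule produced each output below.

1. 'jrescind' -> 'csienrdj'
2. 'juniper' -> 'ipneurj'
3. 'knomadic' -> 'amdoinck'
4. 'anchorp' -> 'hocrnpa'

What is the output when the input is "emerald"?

raelmde

The rule is to take characters alternately from the front and the back (1st, last, 2nd, 2nd-last, ...), then reverse the string.
Applying that to "emerald" gives "raelmde".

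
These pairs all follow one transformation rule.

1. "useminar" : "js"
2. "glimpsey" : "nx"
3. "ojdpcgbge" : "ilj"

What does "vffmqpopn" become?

The pattern: keep one character in every 3, starting at position 3 (positions 3rd, 6th, 9th, ...), then shift every letter 5 places forward in the alphabet (wrapping around).
Starting from "vffmqpopn": after the first operation, "fpn"; after the second, "kus".
(Check on "ojdpcgbge": → "dge" → "ilj" ✓)

kus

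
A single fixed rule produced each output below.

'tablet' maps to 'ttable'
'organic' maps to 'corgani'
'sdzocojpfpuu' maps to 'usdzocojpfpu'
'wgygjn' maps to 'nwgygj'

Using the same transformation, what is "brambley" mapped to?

Looking at the pairs, the operation is to move the last character to the front.
Applying that to "brambley" gives "ybramble".

ybramble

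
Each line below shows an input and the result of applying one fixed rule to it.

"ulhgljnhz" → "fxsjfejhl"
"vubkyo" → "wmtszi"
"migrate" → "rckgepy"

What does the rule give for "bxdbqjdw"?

Each output is the input with this applied: move the last 2 characters to the front (rotate right by 2), then shift every letter 2 places backward in the alphabet (wrapping around).
Applying both steps to "bxdbqjdw": "dwbxdbqj", then "buzvbzoh".

buzvbzoh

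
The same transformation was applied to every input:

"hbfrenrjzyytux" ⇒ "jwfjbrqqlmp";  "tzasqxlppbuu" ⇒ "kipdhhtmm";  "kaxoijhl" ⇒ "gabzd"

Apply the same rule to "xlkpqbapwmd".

Each output is the input with this applied: shift every letter 8 places backward in the alphabet (wrapping around), then delete the first 3 characters.
"xlkpqbapwmd" → "hitshoev".

hitshoev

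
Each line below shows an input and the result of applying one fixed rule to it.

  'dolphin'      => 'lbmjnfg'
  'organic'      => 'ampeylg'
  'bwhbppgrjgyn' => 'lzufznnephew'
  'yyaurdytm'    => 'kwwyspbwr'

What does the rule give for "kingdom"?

Each output is the input with this applied: shift every letter 2 places backward in the alphabet (wrapping around), then move the last character to the front.
For "kingdom", step one produces "iglebmk"; step two turns that into "kiglebm".

kiglebm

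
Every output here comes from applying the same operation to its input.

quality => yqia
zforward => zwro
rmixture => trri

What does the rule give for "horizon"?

zrnh

Each output is the input with this applied: keep every other character starting from the first (positions 1st, 3rd, 5th, ...), then sort the characters into reverse alphabetical order.
Working it through for "horizon": intermediate "hrzn", final "zrnh".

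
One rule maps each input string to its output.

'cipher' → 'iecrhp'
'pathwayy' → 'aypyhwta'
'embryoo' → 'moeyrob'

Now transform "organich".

rcohangi

What's happening: swap each adjacent pair of characters (1↔2, 3↔4, ...), then take characters alternately from the front and the back (1st, last, 2nd, 2nd-last, ...).
On "organich": the first step gives "roaginhc", and the second then gives "rcohangi".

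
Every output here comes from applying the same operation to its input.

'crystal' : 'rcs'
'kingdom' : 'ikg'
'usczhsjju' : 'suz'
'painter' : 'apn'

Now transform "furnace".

What's happening: swap each adjacent pair of characters (1↔2, 3↔4, ...), then keep only the first 3 characters.
On "furnace": the first step gives "ufnrcae", and the second then gives "ufn".

ufn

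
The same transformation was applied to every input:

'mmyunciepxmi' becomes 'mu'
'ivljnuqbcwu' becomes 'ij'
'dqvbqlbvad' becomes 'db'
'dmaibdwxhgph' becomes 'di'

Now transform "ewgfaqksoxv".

Rule — keep one character in every 3, starting at position 1 (positions 1st, 4th, 7th, ...), then delete the last 2 characters.
Starting from "ewgfaqksoxv": after the first operation, "efkx"; after the second, "ef".

ef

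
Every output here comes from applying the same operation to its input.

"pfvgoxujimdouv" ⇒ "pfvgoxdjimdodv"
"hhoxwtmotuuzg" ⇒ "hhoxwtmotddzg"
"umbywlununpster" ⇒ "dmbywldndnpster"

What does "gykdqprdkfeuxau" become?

The rule is to replace every "u" with "d".
Doing the same to "gykdqprdkfeuxau": "gykdqprdkfedxad".

gykdqprdkfedxad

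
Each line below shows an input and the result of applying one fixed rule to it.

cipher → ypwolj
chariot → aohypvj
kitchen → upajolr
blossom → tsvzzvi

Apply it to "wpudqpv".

cwbkxwd

The rule is to shift every letter 7 places forward in the alphabet (wrapping around), then swap the first and last characters.
On "wpudqpv": the first step gives "dwbkxwc", and the second then gives "cwbkxwd".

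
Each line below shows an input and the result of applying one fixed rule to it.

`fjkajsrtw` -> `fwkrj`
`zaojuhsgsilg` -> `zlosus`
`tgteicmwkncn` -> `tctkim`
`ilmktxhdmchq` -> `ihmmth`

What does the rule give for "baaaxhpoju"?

bjapx

The transformation: keep every other character starting from the first (positions 1st, 3rd, 5th, ...), then take characters alternately from the front and the back (1st, last, 2nd, 2nd-last, ...).
"baaaxhpoju" → "bjapx".
(Check on "ilmktxhdmchq": → "imthmh" → "ihmmth" ✓)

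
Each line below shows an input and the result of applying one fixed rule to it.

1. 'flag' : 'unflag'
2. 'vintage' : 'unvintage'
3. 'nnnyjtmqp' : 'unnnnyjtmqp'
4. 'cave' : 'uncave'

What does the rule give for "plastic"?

unplastic

Looking at the pairs, the operation is to prepend "un".
So "plastic" becomes "unplastic".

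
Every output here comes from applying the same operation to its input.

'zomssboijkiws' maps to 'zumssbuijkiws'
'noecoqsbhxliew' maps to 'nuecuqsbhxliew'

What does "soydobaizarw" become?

suydubaizarw

Each output is the input with this applied: replace every "o" with "u".
"soydobaizarw" → "suydubaizarw".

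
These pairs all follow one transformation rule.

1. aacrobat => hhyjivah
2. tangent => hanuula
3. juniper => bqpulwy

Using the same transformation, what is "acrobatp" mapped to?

jhvyhiwa

The pattern: swap each adjacent pair of characters (1↔2, 3↔4, ...), then shift every letter 7 places forward in the alphabet (wrapping around).
Working it through for "acrobatp": intermediate "caorabpt", final "jhvyhiwa".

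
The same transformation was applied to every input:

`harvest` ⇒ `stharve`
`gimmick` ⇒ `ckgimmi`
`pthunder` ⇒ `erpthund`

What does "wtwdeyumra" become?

Looking at the pairs, the operation is to move the last 2 characters to the front (rotate right by 2).
"wtwdeyumra" → "rawtwdeyum".

rawtwdeyum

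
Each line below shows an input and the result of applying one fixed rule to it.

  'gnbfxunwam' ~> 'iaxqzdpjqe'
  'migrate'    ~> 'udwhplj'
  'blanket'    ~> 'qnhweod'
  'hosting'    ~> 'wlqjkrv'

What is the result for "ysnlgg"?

ojjbvq

In each case the input is transformed by: shift every letter 3 places forward in the alphabet (wrapping around), then move the first 3 characters to the end (rotate left by 3).
Working it through for "ysnlgg": intermediate "bvqojj", final "ojjbvq".
(Check on "migrate": → "pljudwh" → "udwhplj" ✓)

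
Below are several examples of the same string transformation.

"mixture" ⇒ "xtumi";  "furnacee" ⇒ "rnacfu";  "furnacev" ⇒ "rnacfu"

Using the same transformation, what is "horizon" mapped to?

Rule — delete the last 2 characters, then move the first 2 characters to the end (rotate left by 2).
On "horizon": the first step gives "horiz", and the second then gives "rizho".

rizho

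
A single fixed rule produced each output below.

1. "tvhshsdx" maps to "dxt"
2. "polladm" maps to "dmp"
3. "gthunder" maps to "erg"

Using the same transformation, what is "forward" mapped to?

rdf

The transformation: move the last 2 characters to the front (rotate right by 2), then keep only the first 3 characters.
"forward" → "rdforwa" → "rdf".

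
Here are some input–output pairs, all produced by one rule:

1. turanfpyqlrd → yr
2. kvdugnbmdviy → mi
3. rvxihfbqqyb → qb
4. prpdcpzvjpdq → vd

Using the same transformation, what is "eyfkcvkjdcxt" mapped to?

Looking at the pairs, the operation is to keep one character in every 3, starting at position 2 (positions 2nd, 5th, 8th, ...), then delete the first 2 characters.
Starting from "eyfkcvkjdcxt": after the first operation, "ycjx"; after the second, "jx".

jx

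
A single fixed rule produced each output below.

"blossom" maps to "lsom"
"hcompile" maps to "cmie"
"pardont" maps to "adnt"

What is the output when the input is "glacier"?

lcer

The rule is to swap each adjacent pair of characters (1↔2, 3↔4, ...), then keep every other character starting from the first (positions 1st, 3rd, 5th, ...).
Working it through for "glacier": intermediate "lgcaeir", final "lcer".
(Check on "blossom": → "lbsoosm" → "lsom" ✓)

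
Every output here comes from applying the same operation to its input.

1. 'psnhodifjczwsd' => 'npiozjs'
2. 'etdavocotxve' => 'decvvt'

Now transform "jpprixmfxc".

The transformation: keep every other character starting from the first (positions 1st, 3rd, 5th, ...), then swap each adjacent pair of characters (1↔2, 3↔4, ...).
Working it through for "jpprixmfxc": intermediate "jpimx", final "pjmix".

pjmix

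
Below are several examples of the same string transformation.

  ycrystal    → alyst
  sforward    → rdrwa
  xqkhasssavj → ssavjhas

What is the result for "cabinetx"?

In each case the input is transformed by: delete the first 3 characters, then move the first 3 characters to the end (rotate left by 3).
Applying both steps to "cabinetx": "inetx", then "txine".

txine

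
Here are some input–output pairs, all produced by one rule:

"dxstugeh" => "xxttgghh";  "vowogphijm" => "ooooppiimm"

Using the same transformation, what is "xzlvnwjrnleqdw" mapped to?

zzvvwwrrllqqww

What's happening: keep every other character starting from the second (positions 2nd, 4th, 6th, ...), then double every character.
"xzlvnwjrnleqdw" → "zvwrlqw" → "zzvvwwrrllqqww".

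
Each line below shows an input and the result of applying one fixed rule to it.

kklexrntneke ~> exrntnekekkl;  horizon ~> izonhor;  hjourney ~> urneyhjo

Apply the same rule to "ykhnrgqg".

In each case the input is transformed by: move the first 3 characters to the end (rotate left by 3).
"ykhnrgqg" → "nrgqgykh".

nrgqgykh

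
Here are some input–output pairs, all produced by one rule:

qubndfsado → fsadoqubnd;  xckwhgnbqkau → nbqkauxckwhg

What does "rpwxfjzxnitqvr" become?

xnitqvrrpwxfjz

Each output is the input with this applied: swap the front and back halves of the string.
So "rpwxfjzxnitqvr" becomes "xnitqvrrpwxfjz".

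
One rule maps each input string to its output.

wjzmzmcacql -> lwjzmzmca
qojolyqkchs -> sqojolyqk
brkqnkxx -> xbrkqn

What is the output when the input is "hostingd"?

dhosti

The pattern: move the last character to the front, then delete the last 2 characters.
For "hostingd", step one produces "dhosting"; step two turns that into "dhosti".
(Check on "brkqnkxx": → "xbrkqnkx" → "xbrkqn" ✓)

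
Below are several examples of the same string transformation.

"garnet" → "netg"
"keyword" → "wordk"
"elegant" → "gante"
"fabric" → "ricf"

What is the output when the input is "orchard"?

The transformation: move the first character to the end, then delete the first 2 characters.
"orchard" → "rchardo" → "hardo".

hardo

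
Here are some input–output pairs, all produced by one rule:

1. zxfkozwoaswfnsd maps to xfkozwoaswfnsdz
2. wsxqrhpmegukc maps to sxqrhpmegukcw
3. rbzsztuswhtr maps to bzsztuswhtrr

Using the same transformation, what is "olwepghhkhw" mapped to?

lwepghhkhwo

In each case the input is transformed by: move the first character to the end.
For "olwepghhkhw" the result is "lwepghhkhwo".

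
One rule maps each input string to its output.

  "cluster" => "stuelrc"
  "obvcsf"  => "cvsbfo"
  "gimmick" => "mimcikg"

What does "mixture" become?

The rule is to take characters alternately from the front and the back (1st, last, 2nd, 2nd-last, ...), then reverse the string.
Working it through for "mixture": intermediate "meirxut", final "tuxriem".
(Check on "cluster": → "crleuts" → "stuelrc" ✓)

tuxriem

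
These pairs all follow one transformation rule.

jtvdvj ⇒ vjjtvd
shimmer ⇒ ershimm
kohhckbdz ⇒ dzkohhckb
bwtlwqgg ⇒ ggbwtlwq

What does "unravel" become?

Looking at the pairs, the operation is to move the last 2 characters to the front (rotate right by 2).
On "unravel" that produces "elunrav".

elunrav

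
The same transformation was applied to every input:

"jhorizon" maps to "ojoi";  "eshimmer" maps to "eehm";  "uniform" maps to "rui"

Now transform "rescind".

nrs

What's happening: move the last 3 characters to the front (rotate right by 3), then keep every other character starting from the second (positions 2nd, 4th, 6th, ...).
Applying that to "rescind" gives "nrs".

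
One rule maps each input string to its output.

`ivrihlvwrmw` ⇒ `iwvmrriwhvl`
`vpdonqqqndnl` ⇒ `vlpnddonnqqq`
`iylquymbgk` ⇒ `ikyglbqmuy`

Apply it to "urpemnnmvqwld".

udrlpweqmvnmn

Looking at the pairs, the operation is to take characters alternately from the front and the back (1st, last, 2nd, 2nd-last, ...).
"urpemnnmvqwld" → "udrlpweqmvnmn".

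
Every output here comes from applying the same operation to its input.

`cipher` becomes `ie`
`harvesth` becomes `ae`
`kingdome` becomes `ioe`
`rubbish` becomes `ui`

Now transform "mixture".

iue

Looking at the pairs, the operation is to keep only the vowels.
So "mixture" becomes "iue".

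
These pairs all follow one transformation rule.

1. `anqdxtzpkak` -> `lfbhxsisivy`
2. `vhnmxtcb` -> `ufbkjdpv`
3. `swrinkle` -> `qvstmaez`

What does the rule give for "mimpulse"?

Rule — move the first 3 characters to the end (rotate left by 3), then shift every letter 8 places forward in the alphabet (wrapping around).
"mimpulse" → "xctamuqu".

xctamuqu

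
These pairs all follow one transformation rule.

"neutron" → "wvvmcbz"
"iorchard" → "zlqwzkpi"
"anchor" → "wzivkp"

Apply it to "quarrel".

mtycizz

Each output is the input with this applied: shift every letter 8 places forward in the alphabet (wrapping around), then move the last 2 characters to the front (rotate right by 2).
On "quarrel": the first step gives "ycizzmt", and the second then gives "mtycizz".
(Check on "iorchard": → "qwzkpizl" → "zlqwzkpi" ✓)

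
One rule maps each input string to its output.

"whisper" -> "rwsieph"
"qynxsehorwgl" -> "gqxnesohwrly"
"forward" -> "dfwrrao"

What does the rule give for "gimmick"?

In each case the input is transformed by: swap each adjacent pair of characters (1↔2, 3↔4, ...), then swap the first and last characters.
On "gimmick": the first step gives "igmmcik", and the second then gives "kgmmcii".

kgmmcii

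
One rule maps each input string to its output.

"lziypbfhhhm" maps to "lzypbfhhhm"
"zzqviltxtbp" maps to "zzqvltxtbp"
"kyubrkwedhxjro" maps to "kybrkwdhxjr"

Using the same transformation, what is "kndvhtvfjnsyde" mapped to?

kndvhtvfjnsyd

What's happening: remove every vowel.
On "kndvhtvfjnsyde" that produces "kndvhtvfjnsyd".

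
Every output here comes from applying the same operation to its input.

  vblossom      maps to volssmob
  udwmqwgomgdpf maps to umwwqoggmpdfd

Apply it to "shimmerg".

The rule is to swap each adjacent pair of characters (1↔2, 3↔4, ...), then move the first character to the end.
"shimmerg" → "smiemgrh".

smiemgrh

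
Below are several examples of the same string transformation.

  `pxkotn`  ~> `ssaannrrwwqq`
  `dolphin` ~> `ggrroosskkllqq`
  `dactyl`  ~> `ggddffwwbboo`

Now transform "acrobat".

ddffuurreeddww

What's happening: shift every letter 3 places forward in the alphabet (wrapping around), then double every character.
Doing the same to "acrobat": "ddffuurreeddww".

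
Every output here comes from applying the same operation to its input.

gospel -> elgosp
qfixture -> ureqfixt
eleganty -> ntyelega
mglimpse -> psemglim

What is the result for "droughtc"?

htcdroug

The rule is to swap the front and back halves of the string, then move the first character to the end.
"droughtc" → "ghtcdrou" → "htcdroug".
(Check on "qfixture": → "tureqfix" → "ureqfixt" ✓)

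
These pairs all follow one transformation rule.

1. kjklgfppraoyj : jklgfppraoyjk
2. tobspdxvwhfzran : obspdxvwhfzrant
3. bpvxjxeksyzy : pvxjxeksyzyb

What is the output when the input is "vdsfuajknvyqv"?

In each case the input is transformed by: move the first character to the end.
On "vdsfuajknvyqv" that produces "dsfuajknvyqvv".

dsfuajknvyqvv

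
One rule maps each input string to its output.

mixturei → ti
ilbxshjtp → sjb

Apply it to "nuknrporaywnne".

upnk

In each case the input is transformed by: sort the characters into reverse alphabetical order, then keep one character in every 3, starting at position 3 (positions 3rd, 6th, 9th, ...).
Starting from "nuknrporaywnne": after the first operation, "ywurrponnnnkea"; after the second, "upnk".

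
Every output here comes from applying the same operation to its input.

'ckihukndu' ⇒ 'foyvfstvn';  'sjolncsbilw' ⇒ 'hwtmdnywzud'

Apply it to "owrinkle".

pwvytchz

The pattern: reverse the string, then shift every letter 11 places forward in the alphabet (wrapping around).
Starting from "owrinkle": after the first operation, "elknirwo"; after the second, "pwvytchz".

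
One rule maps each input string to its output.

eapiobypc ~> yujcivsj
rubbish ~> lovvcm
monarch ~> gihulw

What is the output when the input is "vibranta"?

pcvluhn

Each output is the input with this applied: delete the last character, then shift every letter 6 places backward in the alphabet (wrapping around).
Starting from "vibranta": after the first operation, "vibrant"; after the second, "pcvluhn".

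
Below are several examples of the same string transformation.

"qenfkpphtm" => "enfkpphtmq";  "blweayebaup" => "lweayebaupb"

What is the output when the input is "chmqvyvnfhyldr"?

hmqvyvnfhyldrc

Rule — move the first character to the end.
"chmqvyvnfhyldr" → "hmqvyvnfhyldrc".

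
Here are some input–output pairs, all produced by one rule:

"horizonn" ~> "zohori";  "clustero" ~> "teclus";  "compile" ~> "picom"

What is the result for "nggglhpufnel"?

fnnggglhpu

The pattern: delete the last 2 characters, then move the last 2 characters to the front (rotate right by 2).
On "nggglhpufnel" that produces "fnnggglhpu".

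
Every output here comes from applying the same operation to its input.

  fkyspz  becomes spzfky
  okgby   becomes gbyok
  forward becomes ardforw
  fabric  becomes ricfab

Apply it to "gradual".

The rule is to move the last 3 characters to the front (rotate right by 3).
For "gradual" the result is "ualgrad".

ualgrad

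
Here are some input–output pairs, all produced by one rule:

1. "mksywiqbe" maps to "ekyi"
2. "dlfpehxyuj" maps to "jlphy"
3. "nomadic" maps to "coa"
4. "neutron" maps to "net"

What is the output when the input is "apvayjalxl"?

lpajl

Each output is the input with this applied: move the last 2 characters to the front (rotate right by 2), then keep every other character starting from the second (positions 2nd, 4th, 6th, ...).
Applying both steps to "apvayjalxl": "xlapvayjal", then "lpajl".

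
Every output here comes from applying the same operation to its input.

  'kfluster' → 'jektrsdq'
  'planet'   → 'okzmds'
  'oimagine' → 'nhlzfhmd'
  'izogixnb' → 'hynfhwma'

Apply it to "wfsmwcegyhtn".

The pattern: shift every letter 1 place backward in the alphabet (wrapping around).
"wfsmwcegyhtn" → "verlvbdfxgsm".

verlvbdfxgsm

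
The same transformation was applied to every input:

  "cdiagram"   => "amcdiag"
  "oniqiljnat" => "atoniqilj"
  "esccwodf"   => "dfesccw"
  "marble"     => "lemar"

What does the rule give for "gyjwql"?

qlgyj

In each case the input is transformed by: move the last 3 characters to the front (rotate right by 3), then delete the first character.
For "gyjwql" the result is "qlgyj".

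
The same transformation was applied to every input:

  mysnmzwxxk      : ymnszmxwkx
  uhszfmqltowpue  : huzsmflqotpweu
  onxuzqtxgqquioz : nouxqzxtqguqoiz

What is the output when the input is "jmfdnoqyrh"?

mjdfonyqhr

What's happening: swap each adjacent pair of characters (1↔2, 3↔4, ...).
Doing the same to "jmfdnoqyrh": "mjdfonyqhr".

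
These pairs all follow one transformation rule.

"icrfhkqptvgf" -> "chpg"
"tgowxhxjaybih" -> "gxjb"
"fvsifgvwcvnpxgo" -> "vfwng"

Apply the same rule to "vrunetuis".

rei

Looking at the pairs, the operation is to keep one character in every 3, starting at position 2 (positions 2nd, 5th, 8th, ...).
"vrunetuis" → "rei".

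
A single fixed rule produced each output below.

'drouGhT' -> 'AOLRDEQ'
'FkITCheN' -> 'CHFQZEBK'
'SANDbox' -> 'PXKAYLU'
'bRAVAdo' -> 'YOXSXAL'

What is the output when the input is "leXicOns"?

Each output is the input with this applied: shift every letter 3 places backward in the alphabet (wrapping around), then convert every letter to uppercase.
Starting from "leXicOns": after the first operation, "ibUfzLkp"; after the second, "IBUFZLKP".

IBUFZLKP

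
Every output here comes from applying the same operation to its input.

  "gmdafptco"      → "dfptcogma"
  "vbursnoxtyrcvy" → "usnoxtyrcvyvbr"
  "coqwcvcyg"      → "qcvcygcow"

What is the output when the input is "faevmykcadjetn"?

emykcadjetnfav

Each output is the input with this applied: move the first 3 characters to the end (rotate left by 3), then swap the first and last characters.
On "faevmykcadjetn" that produces "emykcadjetnfav".
(Check on "gmdafptco": → "afptcogmd" → "dfptcogma" ✓)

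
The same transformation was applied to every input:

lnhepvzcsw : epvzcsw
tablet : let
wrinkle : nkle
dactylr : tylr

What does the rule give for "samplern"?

In each case the input is transformed by: delete the first 3 characters.
"samplern" → "plern".

plern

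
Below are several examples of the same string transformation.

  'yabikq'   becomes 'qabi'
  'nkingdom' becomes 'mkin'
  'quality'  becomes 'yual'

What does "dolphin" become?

Each output is the input with this applied: swap the first and last characters, then keep only the first 4 characters.
"dolphin" → "nolphid" → "nolp".

nolp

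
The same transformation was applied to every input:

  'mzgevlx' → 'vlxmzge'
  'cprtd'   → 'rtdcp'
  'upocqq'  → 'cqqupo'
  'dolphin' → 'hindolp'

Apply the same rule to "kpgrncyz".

cyzkpgrn

In each case the input is transformed by: move the last 3 characters to the front (rotate right by 3).
On "kpgrncyz" that produces "cyzkpgrn".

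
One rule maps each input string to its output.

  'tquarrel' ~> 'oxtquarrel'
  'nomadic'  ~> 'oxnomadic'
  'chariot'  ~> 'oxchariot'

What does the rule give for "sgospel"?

The transformation: prepend "ox".
"sgospel" → "oxsgospel".

oxsgospel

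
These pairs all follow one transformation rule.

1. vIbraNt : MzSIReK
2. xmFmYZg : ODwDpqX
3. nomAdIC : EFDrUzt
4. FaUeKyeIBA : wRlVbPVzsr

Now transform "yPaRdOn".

The rule is to flip the case of every letter, then shift every letter 9 places backward in the alphabet (wrapping around).
Starting from "yPaRdOn": after the first operation, "YpArDoN"; after the second, "PgRiUfE".

PgRiUfE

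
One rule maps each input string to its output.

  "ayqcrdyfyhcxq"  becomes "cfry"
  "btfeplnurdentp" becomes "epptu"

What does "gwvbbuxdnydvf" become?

bddw

The pattern: keep one character in every 3, starting at position 2 (positions 2nd, 5th, 8th, ...), then sort the characters into alphabetical order.
"gwvbbuxdnydvf" → "wbdd" → "bddw".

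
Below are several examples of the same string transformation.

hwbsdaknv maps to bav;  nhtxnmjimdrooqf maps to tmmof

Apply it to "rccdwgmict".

The pattern: keep one character in every 3, starting at position 3 (positions 3rd, 6th, 9th, ...).
For "rccdwgmict" the result is "cgc".

cgc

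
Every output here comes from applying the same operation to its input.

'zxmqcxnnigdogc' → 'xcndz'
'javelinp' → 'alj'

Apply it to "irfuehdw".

Each output is the input with this applied: swap the first and last characters, then keep one character in every 3, starting at position 2 (positions 2nd, 5th, 8th, ...).
For "irfuehdw", step one produces "wrfuehdi"; step two turns that into "rei".

rei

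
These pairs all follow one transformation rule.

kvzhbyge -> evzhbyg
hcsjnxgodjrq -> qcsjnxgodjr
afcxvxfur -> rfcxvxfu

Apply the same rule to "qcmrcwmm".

mcmrcwm

The transformation: swap the first and last characters, then delete the last character.
Starting from "qcmrcwmm": after the first operation, "mcmrcwmq"; after the second, "mcmrcwm".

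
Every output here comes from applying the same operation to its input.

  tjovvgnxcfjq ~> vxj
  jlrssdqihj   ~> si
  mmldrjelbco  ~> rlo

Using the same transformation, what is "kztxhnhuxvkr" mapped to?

The pattern: delete the first 3 characters, then keep one character in every 3, starting at position 2 (positions 2nd, 5th, 8th, ...).
On "kztxhnhuxvkr": the first step gives "xhnhuxvkr", and the second then gives "huk".

huk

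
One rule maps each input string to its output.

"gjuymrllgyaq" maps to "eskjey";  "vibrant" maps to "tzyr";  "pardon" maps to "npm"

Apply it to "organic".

Rule — keep every other character starting from the first (positions 1st, 3rd, 5th, ...), then shift every letter 2 places backward in the alphabet (wrapping around).
Starting from "organic": after the first operation, "ognc"; after the second, "mela".

mela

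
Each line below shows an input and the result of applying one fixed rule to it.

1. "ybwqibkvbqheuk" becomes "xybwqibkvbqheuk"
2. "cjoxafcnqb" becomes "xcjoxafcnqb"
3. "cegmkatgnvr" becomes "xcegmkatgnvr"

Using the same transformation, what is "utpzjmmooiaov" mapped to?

xutpzjmmooiaov

What's happening: prepend "x".
On "utpzjmmooiaov" that produces "xutpzjmmooiaov".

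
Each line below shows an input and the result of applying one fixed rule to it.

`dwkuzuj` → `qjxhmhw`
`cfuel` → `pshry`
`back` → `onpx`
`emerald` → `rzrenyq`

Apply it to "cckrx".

ppxek

Rule — shift every letter 13 places forward in the alphabet (wrapping around) — i.e. ROT13.
Applying that to "cckrx" gives "ppxek".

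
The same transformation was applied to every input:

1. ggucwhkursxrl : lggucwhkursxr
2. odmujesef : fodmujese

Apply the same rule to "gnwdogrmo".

ognwdogrm

Each output is the input with this applied: move the last character to the front.
Doing the same to "gnwdogrmo": "ognwdogrm".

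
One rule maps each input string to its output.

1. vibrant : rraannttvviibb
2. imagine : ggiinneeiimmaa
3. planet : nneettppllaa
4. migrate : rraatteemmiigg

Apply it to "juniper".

iippeerrjjuunn

The rule is to move the first 3 characters to the end (rotate left by 3), then double every character.
On "juniper": the first step gives "iperjun", and the second then gives "iippeerrjjuunn".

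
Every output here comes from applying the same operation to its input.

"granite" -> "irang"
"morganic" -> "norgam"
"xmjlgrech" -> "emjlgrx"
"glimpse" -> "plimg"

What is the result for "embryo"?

Looking at the pairs, the operation is to delete the last 2 characters, then swap the first and last characters.
"embryo" → "embr" → "rmbe".
(Check on "morganic": → "morgan" → "norgam" ✓)

rmbe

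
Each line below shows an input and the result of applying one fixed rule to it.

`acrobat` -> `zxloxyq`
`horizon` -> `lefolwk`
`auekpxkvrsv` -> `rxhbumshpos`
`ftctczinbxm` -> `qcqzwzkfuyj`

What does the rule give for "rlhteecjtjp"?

ioqebbgzgqm

The pattern: shift every letter 3 places backward in the alphabet (wrapping around), then swap each adjacent pair of characters (1↔2, 3↔4, ...).
On "rlhteecjtjp": the first step gives "oieqbbzgqgm", and the second then gives "ioqebbgzgqm".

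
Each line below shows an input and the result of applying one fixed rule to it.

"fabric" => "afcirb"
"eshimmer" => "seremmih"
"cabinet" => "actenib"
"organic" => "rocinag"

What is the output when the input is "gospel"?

In each case the input is transformed by: move the first 2 characters to the end (rotate left by 2), then reverse the string.
On "gospel": the first step gives "spelgo", and the second then gives "ogleps".

ogleps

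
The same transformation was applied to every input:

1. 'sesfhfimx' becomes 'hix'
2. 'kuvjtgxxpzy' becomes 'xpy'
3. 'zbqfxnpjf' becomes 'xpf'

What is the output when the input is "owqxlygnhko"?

gho

Each output is the input with this applied: keep every other character starting from the first (positions 1st, 3rd, 5th, ...), then keep only the last 3 characters.
On "owqxlygnhko": the first step gives "oqlgho", and the second then gives "gho".
(Check on "kuvjtgxxpzy": → "kvtxpy" → "xpy" ✓)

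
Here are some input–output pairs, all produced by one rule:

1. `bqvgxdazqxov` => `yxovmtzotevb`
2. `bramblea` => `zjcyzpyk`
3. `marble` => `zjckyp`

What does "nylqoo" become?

ommlwj

The rule is to swap the front and back halves of the string, then shift every letter 2 places backward in the alphabet (wrapping around).
For "nylqoo" the result is "ommlwj".
(Check on "bqvgxdazqxov": → "azqxovbqvgxd" → "yxovmtzotevb" ✓)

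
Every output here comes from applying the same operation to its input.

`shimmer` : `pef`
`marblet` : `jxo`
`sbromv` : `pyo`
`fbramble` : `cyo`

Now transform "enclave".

bkz

The rule is to shift every letter 3 places backward in the alphabet (wrapping around), then keep only the first 3 characters.
On "enclave" that produces "bkz".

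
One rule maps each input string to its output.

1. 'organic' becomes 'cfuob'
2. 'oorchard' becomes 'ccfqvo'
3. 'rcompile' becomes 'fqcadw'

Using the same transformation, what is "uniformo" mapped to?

In each case the input is transformed by: shift every letter 12 places backward in the alphabet (wrapping around), then delete the last 2 characters.
Starting from "uniformo": after the first operation, "ibwtcfac"; after the second, "ibwtcf".

ibwtcf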